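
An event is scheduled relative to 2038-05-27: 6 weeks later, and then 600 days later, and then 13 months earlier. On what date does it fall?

Counting forward 6 weeks (= 42 days) from May 27, 2038:
May has 31 days, so 31 − 27 = 4 days remain after May 27, 2038; 42 − 4 = 38 left.
June 2038 has 30 days: 38 − 30 = 8 left.
8 days into July 2038 → July 8, 2038.
Adding 600 days from July 8, 2038:
July has 31 days, so 31 − 8 = 23 days remain after July 8, 2038; 600 − 23 = 577 left.
August 2038 has 31 days: 577 − 31 = 546 left.
September 2038 has 30 days: 546 − 30 = 516 left.
October 2038 has 31 days: 516 − 31 = 485 left.
November 2038 has 30 days: 485 − 30 = 455 left.
December 2038 has 31 days: 455 − 31 = 424 left.
January 2039 has 31 days: 424 − 31 = 393 left.
February 2039 has 28 days (2039 is not a leap year): 393 − 28 = 365 left.
March 2039 has 31 days: 365 − 31 = 334 left.
April 2039 has 30 days: 334 − 30 = 304 left.
May 2039 has 31 days: 304 − 31 = 273 left.
June 2039 has 30 days: 273 − 30 = 243 left.
July 2039 has 31 days: 243 − 31 = 212 left.
August 2039 has 31 days: 212 − 31 = 181 left.
September 2039 has 30 days: 181 − 30 = 151 left.
October 2039 has 31 days: 151 − 31 = 120 left.
November 2039 has 30 days: 120 − 30 = 90 left.
December 2039 has 31 days: 90 − 31 = 59 left.
January 2040 has 31 days: 59 − 31 = 28 left.
28 days into February 2040 → February 28, 2040.
Going back 13 months from February 28, 2040:
month 2 − 13 = -11, which is month 1 of year 2039 → January 2039.
Day 28 is valid in January, giving January 28, 2039.

January 28, 2039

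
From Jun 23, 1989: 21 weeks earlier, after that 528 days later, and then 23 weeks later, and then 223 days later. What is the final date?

Going back 21 weeks (= 147 days) from June 23, 1989:
Going back 23 days from June 23, 1989 reaches the end of the previous month; 147 − 23 = 124 left.
May 1989 has 31 days: 124 − 31 = 93 left.
April 1989 has 30 days: 93 − 30 = 63 left.
March 1989 has 31 days: 63 − 31 = 32 left.
February 1989 has 28 days (1989 is not a leap year): 32 − 28 = 4 left.
January 1989 has 31 days; 31 − 4 = 27 → January 27, 1989.
Adding 528 days from January 27, 1989:
January has 31 days, so 31 − 27 = 4 days remain after January 27, 1989; 528 − 4 = 524 left.
February 1989 has 28 days (1989 is not a leap year): 524 − 28 = 496 left.
March 1989 has 31 days: 496 − 31 = 465 left.
April 1989 has 30 days: 465 − 30 = 435 left.
May 1989 has 31 days: 435 − 31 = 404 left.
June 1989 has 30 days: 404 − 30 = 374 left.
July 1989 has 31 days: 374 − 31 = 343 left.
August 1989 has 31 days: 343 − 31 = 312 left.
September 1989 has 30 days: 312 − 30 = 282 left.
October 1989 has 31 days: 282 − 31 = 251 left.
November 1989 has 30 days: 251 − 30 = 221 left.
December 1989 has 31 days: 221 − 31 = 190 left.
January 1990 has 31 days: 190 − 31 = 159 left.
February 1990 has 28 days (1990 is not a leap year): 159 − 28 = 131 left.
March 1990 has 31 days: 131 − 31 = 100 left.
April 1990 has 30 days: 100 − 30 = 70 left.
May 1990 has 31 days: 70 − 31 = 39 left.
June 1990 has 30 days: 39 − 30 = 9 left.
9 days into July 1990 → July 9, 1990.
Advancing 23 weeks (= 161 days) from July 9, 1990:
July has 31 days, so 31 − 9 = 22 days remain after July 9, 1990; 161 − 22 = 139 left.
August 1990 has 31 days: 139 − 31 = 108 left.
September 1990 has 30 days: 108 − 30 = 78 left.
October 1990 has 31 days: 78 − 31 = 47 left.
November 1990 has 30 days: 47 − 30 = 17 left.
17 days into December 1990 → December 17, 1990.
Adding 223 days from December 17, 1990:
December has 31 days, so 31 − 17 = 14 days remain after December 17, 1990; 223 − 14 = 209 left.
January 1991 has 31 days: 209 − 31 = 178 left.
February 1991 has 28 days (1991 is not a leap year): 178 − 28 = 150 left.
March 1991 has 31 days: 150 − 31 = 119 left.
April 1991 has 30 days: 119 − 30 = 89 left.
May 1991 has 31 days: 89 − 31 = 58 left.
June 1991 has 30 days: 58 − 30 = 28 left.
28 days into July 1991 → July 28, 1991.

July 28, 1991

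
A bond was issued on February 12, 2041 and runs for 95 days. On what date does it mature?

Adding 95 days from February 12, 2041.
February has 28 days, so 28 − 12 = 16 days remain after February 12, 2041; 95 − 16 = 79 left.
March 2041 has 31 days: 79 − 31 = 48 left.
April 2041 has 30 days: 48 − 30 = 18 left.
18 days into May 2041 → May 18, 2041.

May 18, 2041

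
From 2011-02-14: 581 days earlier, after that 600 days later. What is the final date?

Counting back 581 days from February 14, 2011:
Going back 14 days from February 14, 2011 reaches the end of the previous month; 581 − 14 = 567 left.
January 2011 has 31 days: 567 − 31 = 536 left.
December 2010 has 31 days: 536 − 31 = 505 left.
November 2010 has 30 days: 505 − 30 = 475 left.
October 2010 has 31 days: 475 − 31 = 444 left.
September 2010 has 30 days: 444 − 30 = 414 left.
August 2010 has 31 days: 414 − 31 = 383 left.
July 2010 has 31 days: 383 − 31 = 352 left.
June 2010 has 30 days: 352 − 30 = 322 left.
May 2010 has 31 days: 322 − 31 = 291 left.
April 2010 has 30 days: 291 − 30 = 261 left.
March 2010 has 31 days: 261 − 31 = 230 left.
February 2010 has 28 days (2010 is not a leap year): 230 − 28 = 202 left.
January 2010 has 31 days: 202 − 31 = 171 left.
December 2009 has 31 days: 171 − 31 = 140 left.
November 2009 has 30 days: 140 − 30 = 110 left.
October 2009 has 31 days: 110 − 31 = 79 left.
September 2009 has 30 days: 79 − 30 = 49 left.
August 2009 has 31 days: 49 − 31 = 18 left.
July 2009 has 31 days; 31 − 18 = 13 → July 13, 2009.
Advancing 600 days from July 13, 2009:
July has 31 days, so 31 − 13 = 18 days remain after July 13, 2009; 600 − 18 = 582 left.
August 2009 has 31 days: 582 − 31 = 551 left.
September 2009 has 30 days: 551 − 30 = 521 left.
October 2009 has 31 days: 521 − 31 = 490 left.
November 2009 has 30 days: 490 − 30 = 460 left.
December 2009 has 31 days: 460 − 31 = 429 left.
January 2010 has 31 days: 429 − 31 = 398 left.
February 2010 has 28 days (2010 is not a leap year): 398 − 28 = 370 left.
March 2010 has 31 days: 370 − 31 = 339 left.
April 2010 has 30 days: 339 − 30 = 309 left.
May 2010 has 31 days: 309 − 31 = 278 left.
June 2010 has 30 days: 278 − 30 = 248 left.
July 2010 has 31 days: 248 − 31 = 217 left.
August 2010 has 31 days: 217 − 31 = 186 left.
September 2010 has 30 days: 186 − 30 = 156 left.
October 2010 has 31 days: 156 − 31 = 125 left.
November 2010 has 30 days: 125 − 30 = 95 left.
December 2010 has 31 days: 95 − 31 = 64 left.
January 2011 has 31 days: 64 − 31 = 33 left.
February 2011 has 28 days (2011 is not a leap year): 33 − 28 = 5 left.
5 days into March 2011 → March 5, 2011.

March 5, 2011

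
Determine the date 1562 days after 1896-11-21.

March 3, 1901

Advancing 1562 days from November 21, 1896.
November has 30 days, so 30 − 21 = 9 days remain after November 21, 1896; 1562 − 9 = 1553 left.
December 1896 has 31 days: 1553 − 31 = 1522 left.
January 1897 has 31 days: 1522 − 31 = 1491 left.
February 1897 has 28 days (1897 is not a leap year): 1491 − 28 = 1463 left.
March 1897 has 31 days: 1463 − 31 = 1432 left.
April 1897 has 30 days: 1432 − 30 = 1402 left.
May 1897 has 31 days: 1402 − 31 = 1371 left.
June 1897 has 30 days: 1371 − 30 = 1341 left.
July 1897 has 31 days: 1341 − 31 = 1310 left.
August 1897 has 31 days: 1310 − 31 = 1279 left.
September 1897 has 30 days: 1279 − 30 = 1249 left.
October 1897 has 31 days: 1249 − 31 = 1218 left.
November 1897 has 30 days: 1218 − 30 = 1188 left.
December 1897 has 31 days: 1188 − 31 = 1157 left.
January 1898 has 31 days: 1157 − 31 = 1126 left.
February 1898 has 28 days (1898 is not a leap year): 1126 − 28 = 1098 left.
March 1898 has 31 days: 1098 − 31 = 1067 left.
April 1898 has 30 days: 1067 − 30 = 1037 left.
May 1898 has 31 days: 1037 − 31 = 1006 left.
June 1898 has 30 days: 1006 − 30 = 976 left.
July 1898 has 31 days: 976 − 31 = 945 left.
August 1898 has 31 days: 945 − 31 = 914 left.
September 1898 has 30 days: 914 − 30 = 884 left.
October 1898 has 31 days: 884 − 31 = 853 left.
November 1898 has 30 days: 853 − 30 = 823 left.
December 1898 has 31 days: 823 − 31 = 792 left.
January 1899 has 31 days: 792 − 31 = 761 left.
February 1899 has 28 days (1899 is not a leap year): 761 − 28 = 733 left.
March 1899 has 31 days: 733 − 31 = 702 left.
April 1899 has 30 days: 702 − 30 = 672 left.
May 1899 has 31 days: 672 − 31 = 641 left.
June 1899 has 30 days: 641 − 30 = 611 left.
July 1899 has 31 days: 611 − 31 = 580 left.
August 1899 has 31 days: 580 − 31 = 549 left.
September 1899 has 30 days: 549 − 30 = 519 left.
October 1899 has 31 days: 519 − 31 = 488 left.
November 1899 has 30 days: 488 − 30 = 458 left.
December 1899 has 31 days: 458 − 31 = 427 left.
January 1900 has 31 days: 427 − 31 = 396 left.
February 1900 has 28 days (1900 is not a leap year (divisible by 100 but not 400)): 396 − 28 = 368 left.
March 1900 has 31 days: 368 − 31 = 337 left.
April 1900 has 30 days: 337 − 30 = 307 left.
May 1900 has 31 days: 307 − 31 = 276 left.
June 1900 has 30 days: 276 − 30 = 246 left.
July 1900 has 31 days: 246 − 31 = 215 left.
August 1900 has 31 days: 215 − 31 = 184 left.
September 1900 has 30 days: 184 − 30 = 154 left.
October 1900 has 31 days: 154 − 31 = 123 left.
November 1900 has 30 days: 123 − 30 = 93 left.
December 1900 has 31 days: 93 − 31 = 62 left.
January 1901 has 31 days: 62 − 31 = 31 left.
February 1901 has 28 days (1901 is not a leap year): 31 − 28 = 3 left.
3 days into March 1901 → March 3, 1901.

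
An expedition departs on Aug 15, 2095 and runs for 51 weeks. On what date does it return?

Counting forward 51 weeks = 357 days from August 15, 2095.
August has 31 days, so 31 − 15 = 16 days remain after August 15, 2095; 357 − 16 = 341 left.
September 2095 has 30 days: 341 − 30 = 311 left.
October 2095 has 31 days: 311 − 31 = 280 left.
November 2095 has 30 days: 280 − 30 = 250 left.
December 2095 has 31 days: 250 − 31 = 219 left.
January 2096 has 31 days: 219 − 31 = 188 left.
February 2096 has 29 days (2096 is a leap year): 188 − 29 = 159 left.
March 2096 has 31 days: 159 − 31 = 128 left.
April 2096 has 30 days: 128 − 30 = 98 left.
May 2096 has 31 days: 98 − 31 = 67 left.
June 2096 has 30 days: 67 − 30 = 37 left.
July 2096 has 31 days: 37 − 31 = 6 left.
6 days into August 2096 → August 6, 2096.

August 6, 2096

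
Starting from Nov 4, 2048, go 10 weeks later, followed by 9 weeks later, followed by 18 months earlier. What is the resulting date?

Adding 10 weeks (= 70 days) from November 4, 2048:
November has 30 days, so 30 − 4 = 26 days remain after November 4, 2048; 70 − 26 = 44 left.
December 2048 has 31 days: 44 − 31 = 13 left.
13 days into January 2049 → January 13, 2049.
Advancing 9 weeks (= 63 days) from January 13, 2049:
January has 31 days, so 31 − 13 = 18 days remain after January 13, 2049; 63 − 18 = 45 left.
February 2049 has 28 days (2049 is not a leap year): 45 − 28 = 17 left.
17 days into March 2049 → March 17, 2049.
Subtracting 18 months from March 17, 2049:
month 3 − 18 = -15, which is month 9 of year 2047 → September 2047.
Day 17 is valid in September, giving September 17, 2047.

September 17, 2047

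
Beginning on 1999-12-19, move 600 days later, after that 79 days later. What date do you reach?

Advancing 600 days from December 19, 1999:
December has 31 days, so 31 − 19 = 12 days remain after December 19, 1999; 600 − 12 = 588 left.
January 2000 has 31 days: 588 − 31 = 557 left.
February 2000 has 29 days (2000 is a leap year (divisible by 400)): 557 − 29 = 528 left.
March 2000 has 31 days: 528 − 31 = 497 left.
April 2000 has 30 days: 497 − 30 = 467 left.
May 2000 has 31 days: 467 − 31 = 436 left.
June 2000 has 30 days: 436 − 30 = 406 left.
July 2000 has 31 days: 406 − 31 = 375 left.
August 2000 has 31 days: 375 − 31 = 344 left.
September 2000 has 30 days: 344 − 30 = 314 left.
October 2000 has 31 days: 314 − 31 = 283 left.
November 2000 has 30 days: 283 − 30 = 253 left.
December 2000 has 31 days: 253 − 31 = 222 left.
January 2001 has 31 days: 222 − 31 = 191 left.
February 2001 has 28 days (2001 is not a leap year): 191 − 28 = 163 left.
March 2001 has 31 days: 163 − 31 = 132 left.
April 2001 has 30 days: 132 − 30 = 102 left.
May 2001 has 31 days: 102 − 31 = 71 left.
June 2001 has 30 days: 71 − 30 = 41 left.
July 2001 has 31 days: 41 − 31 = 10 left.
10 days into August 2001 → August 10, 2001.
Counting forward 79 days from August 10, 2001:
August has 31 days, so 31 − 10 = 21 days remain after August 10, 2001; 79 − 21 = 58 left.
September 2001 has 30 days: 58 − 30 = 28 left.
28 days into October 2001 → October 28, 2001.

October 28, 2001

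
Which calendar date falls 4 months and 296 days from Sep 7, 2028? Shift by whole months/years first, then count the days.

October 30, 2029

Counting forward 4 months and 296 days from September 7, 2028: first the month/year part, then the days.
month 9 + 4 = 13, which is month 1 of year 2029 → January 2029.
Day 7 is valid in January, giving January 7, 2029.
Now add 296 days from January 7, 2029.
January has 31 days, so 31 − 7 = 24 days remain after January 7, 2029; 296 − 24 = 272 left.
February 2029 has 28 days (2029 is not a leap year): 272 − 28 = 244 left.
March 2029 has 31 days: 244 − 31 = 213 left.
April 2029 has 30 days: 213 − 30 = 183 left.
May 2029 has 31 days: 183 − 31 = 152 left.
June 2029 has 30 days: 152 − 30 = 122 left.
July 2029 has 31 days: 122 − 31 = 91 left.
August 2029 has 31 days: 91 − 31 = 60 left.
September 2029 has 30 days: 60 − 30 = 30 left.
30 days into October 2029 → October 30, 2029.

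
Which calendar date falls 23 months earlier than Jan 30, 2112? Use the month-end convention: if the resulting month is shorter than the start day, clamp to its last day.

Going back 23 months from January 30, 2112.
month 1 − 23 = -22, which is month 2 of year 2110 → February 2110.
February 2110 has only 28 days (2110 is not a leap year — relevant if February), and the start was day 30, so the date clamps to February 28, 2110.

February 28, 2110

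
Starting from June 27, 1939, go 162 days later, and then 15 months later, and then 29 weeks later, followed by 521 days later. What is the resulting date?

February 28, 1943

Advancing 162 days from June 27, 1939:
June has 30 days, so 30 − 27 = 3 days remain after June 27, 1939; 162 − 3 = 159 left.
July 1939 has 31 days: 159 − 31 = 128 left.
August 1939 has 31 days: 128 − 31 = 97 left.
September 1939 has 30 days: 97 − 30 = 67 left.
October 1939 has 31 days: 67 − 31 = 36 left.
November 1939 has 30 days: 36 − 30 = 6 left.
6 days into December 1939 → December 6, 1939.
Counting forward 15 months from December 6, 1939:
month 12 + 15 = 27, which is month 3 of year 1941 → March 1941.
Day 6 is valid in March, giving March 6, 1941.
Advancing 29 weeks (= 203 days) from March 6, 1941:
March has 31 days, so 31 − 6 = 25 days remain after March 6, 1941; 203 − 25 = 178 left.
April 1941 has 30 days: 178 − 30 = 148 left.
May 1941 has 31 days: 148 − 31 = 117 left.
June 1941 has 30 days: 117 − 30 = 87 left.
July 1941 has 31 days: 87 − 31 = 56 left.
August 1941 has 31 days: 56 − 31 = 25 left.
25 days into September 1941 → September 25, 1941.
Counting forward 521 days from September 25, 1941:
September has 30 days, so 30 − 25 = 5 days remain after September 25, 1941; 521 − 5 = 516 left.
October 1941 has 31 days: 516 − 31 = 485 left.
November 1941 has 30 days: 485 − 30 = 455 left.
December 1941 has 31 days: 455 − 31 = 424 left.
January 1942 has 31 days: 424 − 31 = 393 left.
February 1942 has 28 days (1942 is not a leap year): 393 − 28 = 365 left.
March 1942 has 31 days: 365 − 31 = 334 left.
April 1942 has 30 days: 334 − 30 = 304 left.
May 1942 has 31 days: 304 − 31 = 273 left.
June 1942 has 30 days: 273 − 30 = 243 left.
July 1942 has 31 days: 243 − 31 = 212 left.
August 1942 has 31 days: 212 − 31 = 181 left.
September 1942 has 30 days: 181 − 30 = 151 left.
October 1942 has 31 days: 151 − 31 = 120 left.
November 1942 has 30 days: 120 − 30 = 90 left.
December 1942 has 31 days: 90 − 31 = 59 left.
January 1943 has 31 days: 59 − 31 = 28 left.
28 days into February 1943 → February 28, 1943.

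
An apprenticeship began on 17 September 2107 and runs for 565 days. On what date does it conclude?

Adding 565 days from September 17, 2107.
September has 30 days, so 30 − 17 = 13 days remain after September 17, 2107; 565 − 13 = 552 left.
October 2107 has 31 days: 552 − 31 = 521 left.
November 2107 has 30 days: 521 − 30 = 491 left.
December 2107 has 31 days: 491 − 31 = 460 left.
January 2108 has 31 days: 460 − 31 = 429 left.
February 2108 has 29 days (2108 is a leap year): 429 − 29 = 400 left.
March 2108 has 31 days: 400 − 31 = 369 left.
April 2108 has 30 days: 369 − 30 = 339 left.
May 2108 has 31 days: 339 − 31 = 308 left.
June 2108 has 30 days: 308 − 30 = 278 left.
July 2108 has 31 days: 278 − 31 = 247 left.
August 2108 has 31 days: 247 − 31 = 216 left.
September 2108 has 30 days: 216 − 30 = 186 left.
October 2108 has 31 days: 186 − 31 = 155 left.
November 2108 has 30 days: 155 − 30 = 125 left.
December 2108 has 31 days: 125 − 31 = 94 left.
January 2109 has 31 days: 94 − 31 = 63 left.
February 2109 has 28 days (2109 is not a leap year): 63 − 28 = 35 left.
March 2109 has 31 days: 35 − 31 = 4 left.
4 days into April 2109 → April 4, 2109.

April 4, 2109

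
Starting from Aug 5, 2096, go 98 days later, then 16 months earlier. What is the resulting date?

July 11, 2095

Adding 98 days from August 5, 2096:
August has 31 days, so 31 − 5 = 26 days remain after August 5, 2096; 98 − 26 = 72 left.
September 2096 has 30 days: 72 − 30 = 42 left.
October 2096 has 31 days: 42 − 31 = 11 left.
11 days into November 2096 → November 11, 2096.
Counting back 16 months from November 11, 2096:
month 11 − 16 = -5, which is month 7 of year 2095 → July 2095.
Day 11 is valid in July, giving July 11, 2095.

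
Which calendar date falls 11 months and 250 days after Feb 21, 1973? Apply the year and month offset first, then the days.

Advancing 11 months and 250 days from February 21, 1973: first the month/year part, then the days.
month 2 + 11 = 13, which is month 1 of year 1974 → January 1974.
Day 21 is valid in January, giving January 21, 1974.
Now add 250 days from January 21, 1974.
January has 31 days, so 31 − 21 = 10 days remain after January 21, 1974; 250 − 10 = 240 left.
February 1974 has 28 days (1974 is not a leap year): 240 − 28 = 212 left.
March 1974 has 31 days: 212 − 31 = 181 left.
April 1974 has 30 days: 181 − 30 = 151 left.
May 1974 has 31 days: 151 − 31 = 120 left.
June 1974 has 30 days: 120 − 30 = 90 left.
July 1974 has 31 days: 90 − 31 = 59 left.
August 1974 has 31 days: 59 − 31 = 28 left.
28 days into September 1974 → September 28, 1974.

September 28, 1974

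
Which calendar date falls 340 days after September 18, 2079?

Advancing 340 days from September 18, 2079.
September has 30 days, so 30 − 18 = 12 days remain after September 18, 2079; 340 − 12 = 328 left.
October 2079 has 31 days: 328 − 31 = 297 left.
November 2079 has 30 days: 297 − 30 = 267 left.
December 2079 has 31 days: 267 − 31 = 236 left.
January 2080 has 31 days: 236 − 31 = 205 left.
February 2080 has 29 days (2080 is a leap year): 205 − 29 = 176 left.
March 2080 has 31 days: 176 − 31 = 145 left.
April 2080 has 30 days: 145 − 30 = 115 left.
May 2080 has 31 days: 115 − 31 = 84 left.
June 2080 has 30 days: 84 − 30 = 54 left.
July 2080 has 31 days: 54 − 31 = 23 left.
23 days into August 2080 → August 23, 2080.

August 23, 2080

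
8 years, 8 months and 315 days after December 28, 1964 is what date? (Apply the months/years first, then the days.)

July 9, 1974

Advancing 8 years, 8 months and 315 days from December 28, 1964: first the month/year part, then the days.
+8 years → 1972; month 12 + 8 = 20, which is month 8 of year 1973 → August 1973.
Day 28 is valid in August, giving August 28, 1973.
Now add 315 days from August 28, 1973.
August has 31 days, so 31 − 28 = 3 days remain after August 28, 1973; 315 − 3 = 312 left.
September 1973 has 30 days: 312 − 30 = 282 left.
October 1973 has 31 days: 282 − 31 = 251 left.
November 1973 has 30 days: 251 − 30 = 221 left.
December 1973 has 31 days: 221 − 31 = 190 left.
January 1974 has 31 days: 190 − 31 = 159 left.
February 1974 has 28 days (1974 is not a leap year): 159 − 28 = 131 left.
March 1974 has 31 days: 131 − 31 = 100 left.
April 1974 has 30 days: 100 − 30 = 70 left.
May 1974 has 31 days: 70 − 31 = 39 left.
June 1974 has 30 days: 39 − 30 = 9 left.
9 days into July 1974 → July 9, 1974.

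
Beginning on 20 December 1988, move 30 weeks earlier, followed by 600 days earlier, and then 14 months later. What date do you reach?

December 2, 1987

Going back 30 weeks (= 210 days) from December 20, 1988:
Going back 20 days from December 20, 1988 reaches the end of the previous month; 210 − 20 = 190 left.
November 1988 has 30 days: 190 − 30 = 160 left.
October 1988 has 31 days: 160 − 31 = 129 left.
September 1988 has 30 days: 129 − 30 = 99 left.
August 1988 has 31 days: 99 − 31 = 68 left.
July 1988 has 31 days: 68 − 31 = 37 left.
June 1988 has 30 days: 37 − 30 = 7 left.
May 1988 has 31 days; 31 − 7 = 24 → May 24, 1988.
Subtracting 600 days from May 24, 1988:
Going back 24 days from May 24, 1988 reaches the end of the previous month; 600 − 24 = 576 left.
April 1988 has 30 days: 576 − 30 = 546 left.
March 1988 has 31 days: 546 − 31 = 515 left.
February 1988 has 29 days (1988 is a leap year): 515 − 29 = 486 left.
January 1988 has 31 days: 486 − 31 = 455 left.
December 1987 has 31 days: 455 − 31 = 424 left.
November 1987 has 30 days: 424 − 30 = 394 left.
October 1987 has 31 days: 394 − 31 = 363 left.
September 1987 has 30 days: 363 − 30 = 333 left.
August 1987 has 31 days: 333 − 31 = 302 left.
July 1987 has 31 days: 302 − 31 = 271 left.
June 1987 has 30 days: 271 − 30 = 241 left.
May 1987 has 31 days: 241 − 31 = 210 left.
April 1987 has 30 days: 210 − 30 = 180 left.
March 1987 has 31 days: 180 − 31 = 149 left.
February 1987 has 28 days (1987 is not a leap year): 149 − 28 = 121 left.
January 1987 has 31 days: 121 − 31 = 90 left.
December 1986 has 31 days: 90 − 31 = 59 left.
November 1986 has 30 days: 59 − 30 = 29 left.
October 1986 has 31 days; 31 − 29 = 2 → October 2, 1986.
Counting forward 14 months from October 2, 1986:
month 10 + 14 = 24, which is month 12 of year 1987 → December 1987.
Day 2 is valid in December, giving December 2, 1987.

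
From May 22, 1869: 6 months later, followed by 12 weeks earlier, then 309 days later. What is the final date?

July 5, 1870

Advancing 6 months from May 22, 1869:
month 5 + 6 = 11 → November 1869.
Day 22 is valid in November, giving November 22, 1869.
Going back 12 weeks (= 84 days) from November 22, 1869:
Going back 22 days from November 22, 1869 reaches the end of the previous month; 84 − 22 = 62 left.
October 1869 has 31 days: 62 − 31 = 31 left.
September 1869 has 30 days: 31 − 30 = 1 left.
August 1869 has 31 days; 31 − 1 = 30 → August 30, 1869.
Advancing 309 days from August 30, 1869:
August has 31 days, so 31 − 30 = 1 day remains after August 30, 1869; 309 − 1 = 308 left.
September 1869 has 30 days: 308 − 30 = 278 left.
October 1869 has 31 days: 278 − 31 = 247 left.
November 1869 has 30 days: 247 − 30 = 217 left.
December 1869 has 31 days: 217 − 31 = 186 left.
January 1870 has 31 days: 186 − 31 = 155 left.
February 1870 has 28 days (1870 is not a leap year): 155 − 28 = 127 left.
March 1870 has 31 days: 127 − 31 = 96 left.
April 1870 has 30 days: 96 − 30 = 66 left.
May 1870 has 31 days: 66 − 31 = 35 left.
June 1870 has 30 days: 35 − 30 = 5 left.
5 days into July 1870 → July 5, 1870.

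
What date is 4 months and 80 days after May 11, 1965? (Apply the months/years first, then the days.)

November 30, 1965

Advancing 4 months and 80 days from May 11, 1965: first the month/year part, then the days.
month 5 + 4 = 9 → September 1965.
Day 11 is valid in September, giving September 11, 1965.
Now add 80 days from September 11, 1965.
September has 30 days, so 30 − 11 = 19 days remain after September 11, 1965; 80 − 19 = 61 left.
October 1965 has 31 days: 61 − 31 = 30 left.
30 days into November 1965 → November 30, 1965.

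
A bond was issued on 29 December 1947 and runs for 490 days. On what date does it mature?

Advancing 490 days from December 29, 1947.
December has 31 days, so 31 − 29 = 2 days remain after December 29, 1947; 490 − 2 = 488 left.
January 1948 has 31 days: 488 − 31 = 457 left.
February 1948 has 29 days (1948 is a leap year): 457 − 29 = 428 left.
March 1948 has 31 days: 428 − 31 = 397 left.
April 1948 has 30 days: 397 − 30 = 367 left.
May 1948 has 31 days: 367 − 31 = 336 left.
June 1948 has 30 days: 336 − 30 = 306 left.
July 1948 has 31 days: 306 − 31 = 275 left.
August 1948 has 31 days: 275 − 31 = 244 left.
September 1948 has 30 days: 244 − 30 = 214 left.
October 1948 has 31 days: 214 − 31 = 183 left.
November 1948 has 30 days: 183 − 30 = 153 left.
December 1948 has 31 days: 153 − 31 = 122 left.
January 1949 has 31 days: 122 − 31 = 91 left.
February 1949 has 28 days (1949 is not a leap year): 91 − 28 = 63 left.
March 1949 has 31 days: 63 − 31 = 32 left.
April 1949 has 30 days: 32 − 30 = 2 left.
2 days into May 1949 → May 2, 1949.

May 2, 1949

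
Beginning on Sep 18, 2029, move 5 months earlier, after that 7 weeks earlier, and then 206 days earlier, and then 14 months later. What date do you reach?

October 6, 2029

Counting back 5 months from September 18, 2029:
month 9 − 5 = 4 → April 2029.
Day 18 is valid in April, giving April 18, 2029.
Subtracting 7 weeks (= 49 days) from April 18, 2029:
Going back 18 days from April 18, 2029 reaches the end of the previous month; 49 − 18 = 31 left.
March 2029 has 31 days: 31 − 31 = 0 left.
February 2029 has 28 days; 28 − 0 = 28 → February 28, 2029.
Counting back 206 days from February 28, 2029:
Going back 28 days from February 28, 2029 reaches the end of the previous month; 206 − 28 = 178 left.
January 2029 has 31 days: 178 − 31 = 147 left.
December 2028 has 31 days: 147 − 31 = 116 left.
November 2028 has 30 days: 116 − 30 = 86 left.
October 2028 has 31 days: 86 − 31 = 55 left.
September 2028 has 30 days: 55 − 30 = 25 left.
August 2028 has 31 days; 31 − 25 = 6 → August 6, 2028.
Advancing 14 months from August 6, 2028:
month 8 + 14 = 22, which is month 10 of year 2029 → October 2029.
Day 6 is valid in October, giving October 6, 2029.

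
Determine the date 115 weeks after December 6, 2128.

February 19, 2131

Adding 115 weeks = 805 days from December 6, 2128.
December has 31 days, so 31 − 6 = 25 days remain after December 6, 2128; 805 − 25 = 780 left.
January 2129 has 31 days: 780 − 31 = 749 left.
February 2129 has 28 days (2129 is not a leap year): 749 − 28 = 721 left.
March 2129 has 31 days: 721 − 31 = 690 left.
April 2129 has 30 days: 690 − 30 = 660 left.
May 2129 has 31 days: 660 − 31 = 629 left.
June 2129 has 30 days: 629 − 30 = 599 left.
July 2129 has 31 days: 599 − 31 = 568 left.
August 2129 has 31 days: 568 − 31 = 537 left.
September 2129 has 30 days: 537 − 30 = 507 left.
October 2129 has 31 days: 507 − 31 = 476 left.
November 2129 has 30 days: 476 − 30 = 446 left.
December 2129 has 31 days: 446 − 31 = 415 left.
January 2130 has 31 days: 415 − 31 = 384 left.
February 2130 has 28 days (2130 is not a leap year): 384 − 28 = 356 left.
March 2130 has 31 days: 356 − 31 = 325 left.
April 2130 has 30 days: 325 − 30 = 295 left.
May 2130 has 31 days: 295 − 31 = 264 left.
June 2130 has 30 days: 264 − 30 = 234 left.
July 2130 has 31 days: 234 − 31 = 203 left.
August 2130 has 31 days: 203 − 31 = 172 left.
September 2130 has 30 days: 172 − 30 = 142 left.
October 2130 has 31 days: 142 − 31 = 111 left.
November 2130 has 30 days: 111 − 30 = 81 left.
December 2130 has 31 days: 81 − 31 = 50 left.
January 2131 has 31 days: 50 − 31 = 19 left.
19 days into February 2131 → February 19, 2131.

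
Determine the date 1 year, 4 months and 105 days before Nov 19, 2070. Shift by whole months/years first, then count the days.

Subtracting 1 year, 4 months and 105 days from November 19, 2070: first the month/year part, then the days.
-1 year → 2069; month 11 − 4 = 7 → July 2069.
Day 19 is valid in July, giving July 19, 2069.
Now subtract 105 days from July 19, 2069.
Going back 19 days from July 19, 2069 reaches the end of the previous month; 105 − 19 = 86 left.
June 2069 has 30 days: 86 − 30 = 56 left.
May 2069 has 31 days: 56 − 31 = 25 left.
April 2069 has 30 days; 30 − 25 = 5 → April 5, 2069.

April 5, 2069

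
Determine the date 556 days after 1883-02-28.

September 6, 1884

Adding 556 days from February 28, 1883.
February has 28 days, so 28 − 28 = 0 days remain after February 28, 1883; 556 − 0 = 556 left.
March 1883 has 31 days: 556 − 31 = 525 left.
April 1883 has 30 days: 525 − 30 = 495 left.
May 1883 has 31 days: 495 − 31 = 464 left.
June 1883 has 30 days: 464 − 30 = 434 left.
July 1883 has 31 days: 434 − 31 = 403 left.
August 1883 has 31 days: 403 − 31 = 372 left.
September 1883 has 30 days: 372 − 30 = 342 left.
October 1883 has 31 days: 342 − 31 = 311 left.
November 1883 has 30 days: 311 − 30 = 281 left.
December 1883 has 31 days: 281 − 31 = 250 left.
January 1884 has 31 days: 250 − 31 = 219 left.
February 1884 has 29 days (1884 is a leap year): 219 − 29 = 190 left.
March 1884 has 31 days: 190 − 31 = 159 left.
April 1884 has 30 days: 159 − 30 = 129 left.
May 1884 has 31 days: 129 − 31 = 98 left.
June 1884 has 30 days: 98 − 30 = 68 left.
July 1884 has 31 days: 68 − 31 = 37 left.
August 1884 has 31 days: 37 − 31 = 6 left.
6 days into September 1884 → September 6, 1884.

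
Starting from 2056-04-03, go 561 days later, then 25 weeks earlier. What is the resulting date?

Counting forward 561 days from April 3, 2056:
April has 30 days, so 30 − 3 = 27 days remain after April 3, 2056; 561 − 27 = 534 left.
May 2056 has 31 days: 534 − 31 = 503 left.
June 2056 has 30 days: 503 − 30 = 473 left.
July 2056 has 31 days: 473 − 31 = 442 left.
August 2056 has 31 days: 442 − 31 = 411 left.
September 2056 has 30 days: 411 − 30 = 381 left.
October 2056 has 31 days: 381 − 31 = 350 left.
November 2056 has 30 days: 350 − 30 = 320 left.
December 2056 has 31 days: 320 − 31 = 289 left.
January 2057 has 31 days: 289 − 31 = 258 left.
February 2057 has 28 days (2057 is not a leap year): 258 − 28 = 230 left.
March 2057 has 31 days: 230 − 31 = 199 left.
April 2057 has 30 days: 199 − 30 = 169 left.
May 2057 has 31 days: 169 − 31 = 138 left.
June 2057 has 30 days: 138 − 30 = 108 left.
July 2057 has 31 days: 108 − 31 = 77 left.
August 2057 has 31 days: 77 − 31 = 46 left.
September 2057 has 30 days: 46 − 30 = 16 left.
16 days into October 2057 → October 16, 2057.
Counting back 25 weeks (= 175 days) from October 16, 2057:
Going back 16 days from October 16, 2057 reaches the end of the previous month; 175 − 16 = 159 left.
September 2057 has 30 days: 159 − 30 = 129 left.
August 2057 has 31 days: 129 − 31 = 98 left.
July 2057 has 31 days: 98 − 31 = 67 left.
June 2057 has 30 days: 67 − 30 = 37 left.
May 2057 has 31 days: 37 − 31 = 6 left.
April 2057 has 30 days; 30 − 6 = 24 → April 24, 2057.

April 24, 2057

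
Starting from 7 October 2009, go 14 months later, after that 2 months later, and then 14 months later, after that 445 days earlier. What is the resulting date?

Advancing 14 months from October 7, 2009:
month 10 + 14 = 24, which is month 12 of year 2010 → December 2010.
Day 7 is valid in December, giving December 7, 2010.
Advancing 2 months from December 7, 2010:
month 12 + 2 = 14, which is month 2 of year 2011 → February 2011.
Day 7 is valid in February, giving February 7, 2011.
Advancing 14 months from February 7, 2011:
month 2 + 14 = 16, which is month 4 of year 2012 → April 2012.
Day 7 is valid in April, giving April 7, 2012.
Counting back 445 days from April 7, 2012:
Going back 7 days from April 7, 2012 reaches the end of the previous month; 445 − 7 = 438 left.
March 2012 has 31 days: 438 − 31 = 407 left.
February 2012 has 29 days (2012 is a leap year): 407 − 29 = 378 left.
January 2012 has 31 days: 378 − 31 = 347 left.
December 2011 has 31 days: 347 − 31 = 316 left.
November 2011 has 30 days: 316 − 30 = 286 left.
October 2011 has 31 days: 286 − 31 = 255 left.
September 2011 has 30 days: 255 − 30 = 225 left.
August 2011 has 31 days: 225 − 31 = 194 left.
July 2011 has 31 days: 194 − 31 = 163 left.
June 2011 has 30 days: 163 − 30 = 133 left.
May 2011 has 31 days: 133 − 31 = 102 left.
April 2011 has 30 days: 102 − 30 = 72 left.
March 2011 has 31 days: 72 − 31 = 41 left.
February 2011 has 28 days (2011 is not a leap year): 41 − 28 = 13 left.
January 2011 has 31 days; 31 − 13 = 18 → January 18, 2011.

January 18, 2011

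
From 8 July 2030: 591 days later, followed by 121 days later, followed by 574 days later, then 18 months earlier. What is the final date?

July 14, 2032

Counting forward 591 days from July 8, 2030:
July has 31 days, so 31 − 8 = 23 days remain after July 8, 2030; 591 − 23 = 568 left.
August 2030 has 31 days: 568 − 31 = 537 left.
September 2030 has 30 days: 537 − 30 = 507 left.
October 2030 has 31 days: 507 − 31 = 476 left.
November 2030 has 30 days: 476 − 30 = 446 left.
December 2030 has 31 days: 446 − 31 = 415 left.
January 2031 has 31 days: 415 − 31 = 384 left.
February 2031 has 28 days (2031 is not a leap year): 384 − 28 = 356 left.
March 2031 has 31 days: 356 − 31 = 325 left.
April 2031 has 30 days: 325 − 30 = 295 left.
May 2031 has 31 days: 295 − 31 = 264 left.
June 2031 has 30 days: 264 − 30 = 234 left.
July 2031 has 31 days: 234 − 31 = 203 left.
August 2031 has 31 days: 203 − 31 = 172 left.
September 2031 has 30 days: 172 − 30 = 142 left.
October 2031 has 31 days: 142 − 31 = 111 left.
November 2031 has 30 days: 111 − 30 = 81 left.
December 2031 has 31 days: 81 − 31 = 50 left.
January 2032 has 31 days: 50 − 31 = 19 left.
19 days into February 2032 → February 19, 2032.
Adding 121 days from February 19, 2032:
February has 29 days, so 29 − 19 = 10 days remain after February 19, 2032; 121 − 10 = 111 left.
March 2032 has 31 days: 111 − 31 = 80 left.
April 2032 has 30 days: 80 − 30 = 50 left.
May 2032 has 31 days: 50 − 31 = 19 left.
19 days into June 2032 → June 19, 2032.
Counting forward 574 days from June 19, 2032:
June has 30 days, so 30 − 19 = 11 days remain after June 19, 2032; 574 − 11 = 563 left.
July 2032 has 31 days: 563 − 31 = 532 left.
August 2032 has 31 days: 532 − 31 = 501 left.
September 2032 has 30 days: 501 − 30 = 471 left.
October 2032 has 31 days: 471 − 31 = 440 left.
November 2032 has 30 days: 440 − 30 = 410 left.
December 2032 has 31 days: 410 − 31 = 379 left.
January 2033 has 31 days: 379 − 31 = 348 left.
February 2033 has 28 days (2033 is not a leap year): 348 − 28 = 320 left.
March 2033 has 31 days: 320 − 31 = 289 left.
April 2033 has 30 days: 289 − 30 = 259 left.
May 2033 has 31 days: 259 − 31 = 228 left.
June 2033 has 30 days: 228 − 30 = 198 left.
July 2033 has 31 days: 198 − 31 = 167 left.
August 2033 has 31 days: 167 − 31 = 136 left.
September 2033 has 30 days: 136 − 30 = 106 left.
October 2033 has 31 days: 106 − 31 = 75 left.
November 2033 has 30 days: 75 − 30 = 45 left.
December 2033 has 31 days: 45 − 31 = 14 left.
14 days into January 2034 → January 14, 2034.
Going back 18 months from January 14, 2034:
month 1 − 18 = -17, which is month 7 of year 2032 → July 2032.
Day 14 is valid in July, giving July 14, 2032.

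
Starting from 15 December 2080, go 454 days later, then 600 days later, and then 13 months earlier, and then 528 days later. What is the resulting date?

March 15, 2084

Counting forward 454 days from December 15, 2080:
December has 31 days, so 31 − 15 = 16 days remain after December 15, 2080; 454 − 16 = 438 left.
January 2081 has 31 days: 438 − 31 = 407 left.
February 2081 has 28 days (2081 is not a leap year): 407 − 28 = 379 left.
March 2081 has 31 days: 379 − 31 = 348 left.
April 2081 has 30 days: 348 − 30 = 318 left.
May 2081 has 31 days: 318 − 31 = 287 left.
June 2081 has 30 days: 287 − 30 = 257 left.
July 2081 has 31 days: 257 − 31 = 226 left.
August 2081 has 31 days: 226 − 31 = 195 left.
September 2081 has 30 days: 195 − 30 = 165 left.
October 2081 has 31 days: 165 − 31 = 134 left.
November 2081 has 30 days: 134 − 30 = 104 left.
December 2081 has 31 days: 104 − 31 = 73 left.
January 2082 has 31 days: 73 − 31 = 42 left.
February 2082 has 28 days (2082 is not a leap year): 42 − 28 = 14 left.
14 days into March 2082 → March 14, 2082.
Counting forward 600 days from March 14, 2082:
March has 31 days, so 31 − 14 = 17 days remain after March 14, 2082; 600 − 17 = 583 left.
April 2082 has 30 days: 583 − 30 = 553 left.
May 2082 has 31 days: 553 − 31 = 522 left.
June 2082 has 30 days: 522 − 30 = 492 left.
July 2082 has 31 days: 492 − 31 = 461 left.
August 2082 has 31 days: 461 − 31 = 430 left.
September 2082 has 30 days: 430 − 30 = 400 left.
October 2082 has 31 days: 400 − 31 = 369 left.
November 2082 has 30 days: 369 − 30 = 339 left.
December 2082 has 31 days: 339 − 31 = 308 left.
January 2083 has 31 days: 308 − 31 = 277 left.
February 2083 has 28 days (2083 is not a leap year): 277 − 28 = 249 left.
March 2083 has 31 days: 249 − 31 = 218 left.
April 2083 has 30 days: 218 − 30 = 188 left.
May 2083 has 31 days: 188 − 31 = 157 left.
June 2083 has 30 days: 157 − 30 = 127 left.
July 2083 has 31 days: 127 − 31 = 96 left.
August 2083 has 31 days: 96 − 31 = 65 left.
September 2083 has 30 days: 65 − 30 = 35 left.
October 2083 has 31 days: 35 − 31 = 4 left.
4 days into November 2083 → November 4, 2083.
Subtracting 13 months from November 4, 2083:
month 11 − 13 = -2, which is month 10 of year 2082 → October 2082.
Day 4 is valid in October, giving October 4, 2082.
Advancing 528 days from October 4, 2082:
October has 31 days, so 31 − 4 = 27 days remain after October 4, 2082; 528 − 27 = 501 left.
November 2082 has 30 days: 501 − 30 = 471 left.
December 2082 has 31 days: 471 − 31 = 440 left.
January 2083 has 31 days: 440 − 31 = 409 left.
February 2083 has 28 days (2083 is not a leap year): 409 − 28 = 381 left.
March 2083 has 31 days: 381 − 31 = 350 left.
April 2083 has 30 days: 350 − 30 = 320 left.
May 2083 has 31 days: 320 − 31 = 289 left.
June 2083 has 30 days: 289 − 30 = 259 left.
July 2083 has 31 days: 259 − 31 = 228 left.
August 2083 has 31 days: 228 − 31 = 197 left.
September 2083 has 30 days: 197 − 30 = 167 left.
October 2083 has 31 days: 167 − 31 = 136 left.
November 2083 has 30 days: 136 − 30 = 106 left.
December 2083 has 31 days: 106 − 31 = 75 left.
January 2084 has 31 days: 75 − 31 = 44 left.
February 2084 has 29 days (2084 is a leap year): 44 − 29 = 15 left.
15 days into March 2084 → March 15, 2084.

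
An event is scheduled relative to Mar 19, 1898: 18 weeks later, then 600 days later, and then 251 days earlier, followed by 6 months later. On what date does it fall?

January 7, 1900

Counting forward 18 weeks (= 126 days) from March 19, 1898:
March has 31 days, so 31 − 19 = 12 days remain after March 19, 1898; 126 − 12 = 114 left.
April 1898 has 30 days: 114 − 30 = 84 left.
May 1898 has 31 days: 84 − 31 = 53 left.
June 1898 has 30 days: 53 − 30 = 23 left.
23 days into July 1898 → July 23, 1898.
Advancing 600 days from July 23, 1898:
July has 31 days, so 31 − 23 = 8 days remain after July 23, 1898; 600 − 8 = 592 left.
August 1898 has 31 days: 592 − 31 = 561 left.
September 1898 has 30 days: 561 − 30 = 531 left.
October 1898 has 31 days: 531 − 31 = 500 left.
November 1898 has 30 days: 500 − 30 = 470 left.
December 1898 has 31 days: 470 − 31 = 439 left.
January 1899 has 31 days: 439 − 31 = 408 left.
February 1899 has 28 days (1899 is not a leap year): 408 − 28 = 380 left.
March 1899 has 31 days: 380 − 31 = 349 left.
April 1899 has 30 days: 349 − 30 = 319 left.
May 1899 has 31 days: 319 − 31 = 288 left.
June 1899 has 30 days: 288 − 30 = 258 left.
July 1899 has 31 days: 258 − 31 = 227 left.
August 1899 has 31 days: 227 − 31 = 196 left.
September 1899 has 30 days: 196 − 30 = 166 left.
October 1899 has 31 days: 166 − 31 = 135 left.
November 1899 has 30 days: 135 − 30 = 105 left.
December 1899 has 31 days: 105 − 31 = 74 left.
January 1900 has 31 days: 74 − 31 = 43 left.
February 1900 has 28 days (1900 is not a leap year (divisible by 100 but not 400)): 43 − 28 = 15 left.
15 days into March 1900 → March 15, 1900.
Subtracting 251 days from March 15, 1900:
Going back 15 days from March 15, 1900 reaches the end of the previous month; 251 − 15 = 236 left.
February 1900 has 28 days (1900 is not a leap year (divisible by 100 but not 400)): 236 − 28 = 208 left.
January 1900 has 31 days: 208 − 31 = 177 left.
December 1899 has 31 days: 177 − 31 = 146 left.
November 1899 has 30 days: 146 − 30 = 116 left.
October 1899 has 31 days: 116 − 31 = 85 left.
September 1899 has 30 days: 85 − 30 = 55 left.
August 1899 has 31 days: 55 − 31 = 24 left.
July 1899 has 31 days; 31 − 24 = 7 → July 7, 1899.
Adding 6 months from July 7, 1899:
month 7 + 6 = 13, which is month 1 of year 1900 → January 1900.
Day 7 is valid in January, giving January 7, 1900.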